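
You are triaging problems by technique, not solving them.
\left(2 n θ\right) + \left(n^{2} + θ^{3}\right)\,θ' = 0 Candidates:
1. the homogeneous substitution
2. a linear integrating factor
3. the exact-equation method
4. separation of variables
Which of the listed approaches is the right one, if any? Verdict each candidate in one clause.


Technique: the exact-equation method — 2 n θ and n^{2} + θ^{3} pass the exactness check on the nose, so no integrating factor in n or θ is needed at all.
- the homogeneous substitution: rescaling both variables together changes the slope, so no ratio substitution collapses it.
- a linear integrating factor: the unknown enters nonlinearly (through a power, a denominator, or a transcendental function), which the linear integrating-factor recipe cannot absorb as-is — any repair would come from a preliminary substitution, not the factor.
- the exact-equation method: applicable, and directly so.
- separation of variables: the two dependences do not factor apart.


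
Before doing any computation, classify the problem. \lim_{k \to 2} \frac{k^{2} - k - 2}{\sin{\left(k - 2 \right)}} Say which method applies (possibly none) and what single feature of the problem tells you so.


Method: l'Hôpital's rule (0/0) — the 0/0 form at 2 is the signature situation for l'Hôpital's rule. A local series expansion at the point resolves it as well; the rule is the packaged version of that step.


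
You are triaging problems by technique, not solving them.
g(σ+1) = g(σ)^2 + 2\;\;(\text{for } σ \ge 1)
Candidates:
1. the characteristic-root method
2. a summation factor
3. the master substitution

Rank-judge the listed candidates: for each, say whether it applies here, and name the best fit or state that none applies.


Technique: no special technique — the new term depends nonlinearly on the old ones, which disqualifies every superposition-based technique.
- the characteristic-root method: the recursion is nonlinear in the sequence values, so no linear-modes ansatz applies.
- a summation factor — the recursion is nonlinear — outside the first-order linear family a summation factor addresses.
- the master substitution: no fixed divisor shrinks the index between calls.


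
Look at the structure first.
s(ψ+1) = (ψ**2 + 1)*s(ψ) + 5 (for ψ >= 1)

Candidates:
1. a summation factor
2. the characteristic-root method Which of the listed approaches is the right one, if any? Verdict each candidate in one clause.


Method: a summation factor — the coefficient ψ**2 + 1 drifts with the index, so no fixed root exists; normalizing by the cumulative product telescopes it.
- a summation factor — a fit — the right tool for this form.
- the characteristic-root method — the coefficients change with the index, which the root method cannot absorb.


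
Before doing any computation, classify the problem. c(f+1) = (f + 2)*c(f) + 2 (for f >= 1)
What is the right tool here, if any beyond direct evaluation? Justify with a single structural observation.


Method: a summation factor — one step of memory with a weight f + 2 that changes as the index grows — the summation-factor construction is built for this.


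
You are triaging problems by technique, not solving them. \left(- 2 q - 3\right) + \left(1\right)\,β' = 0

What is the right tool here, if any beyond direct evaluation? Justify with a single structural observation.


Best approach: no special technique — the slope is a pure function of q; integrate both sides and be done.


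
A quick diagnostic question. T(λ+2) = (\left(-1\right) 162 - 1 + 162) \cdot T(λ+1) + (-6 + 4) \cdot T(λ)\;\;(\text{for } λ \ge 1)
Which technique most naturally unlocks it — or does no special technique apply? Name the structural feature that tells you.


Method: the characteristic-root method — fixed numeric weights on consecutive terms and no forcing term added: the root method in its home territory.


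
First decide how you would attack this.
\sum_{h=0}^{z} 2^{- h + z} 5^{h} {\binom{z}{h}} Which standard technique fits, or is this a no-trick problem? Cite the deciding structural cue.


Best approach: the binomial theorem — the summand is term h of a binomial expansion in 5 and 2; the whole sum is a single power.


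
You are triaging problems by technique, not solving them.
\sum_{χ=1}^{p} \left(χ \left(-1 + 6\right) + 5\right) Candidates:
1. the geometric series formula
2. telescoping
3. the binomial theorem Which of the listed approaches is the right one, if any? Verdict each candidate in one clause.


Best approach: no special technique — nothing telescopes and nothing is geometric; polynomial terms in χ sum term by term.
- the geometric series formula — there is no constant term-to-term ratio.
- telescoping: in the displayed form, no term reappears at a neighboring index to cancel against.
- the binomial theorem — there is no pair of bases whose matched powers would reassemble into a single binomial power.


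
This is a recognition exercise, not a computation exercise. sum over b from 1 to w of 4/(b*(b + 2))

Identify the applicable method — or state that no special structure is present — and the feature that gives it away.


Verdict: telescoping — split 4/(b*(b + 2)) by partial fractions and the pieces are one function at shifted arguments — interior terms cancel.


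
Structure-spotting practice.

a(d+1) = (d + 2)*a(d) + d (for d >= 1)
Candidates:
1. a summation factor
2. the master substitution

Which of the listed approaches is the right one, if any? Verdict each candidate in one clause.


Method: a summation factor — because the multiplier d + 2 is index-dependent, divide through by its running product and sum the resulting differences.
- a summation factor: applies; the problem has the shape this method handles.
- the master substitution — the recursion steps by a constant offset, so exponential reindexing is pointless.


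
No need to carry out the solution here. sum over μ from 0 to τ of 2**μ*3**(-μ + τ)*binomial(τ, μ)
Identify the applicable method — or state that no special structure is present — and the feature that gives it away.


Verdict: the binomial theorem — the binomial coefficients weight matched powers of 2 and 3, which is exactly the expansion of a binomial power.


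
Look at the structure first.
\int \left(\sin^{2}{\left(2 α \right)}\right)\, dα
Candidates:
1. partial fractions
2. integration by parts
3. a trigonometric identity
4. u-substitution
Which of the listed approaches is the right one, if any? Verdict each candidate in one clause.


Method: a trigonometric identity — \sin^{2}{\left(2 α \right)} is the textbook power-reduction case — identities first, antiderivatives second.
- partial fractions: there is no rational-function structure to decompose.
- integration by parts — not the fit here: there is no polynomial factor to ladder down — parts can still close the trigonometric product by recursion, though the identity rewrite is the direct route.
- a trigonometric identity: applicable, and directly so.
- u-substitution: no subexpression of the integrand serves as a whole-integral substitution inner — individual terms may offer their own, but none carries its derivative as a factor of the full integrand; a working change of variable would have to be constructed from outside the expression.


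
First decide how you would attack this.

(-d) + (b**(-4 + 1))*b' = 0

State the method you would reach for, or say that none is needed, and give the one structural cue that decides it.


Best approach: separation of variables — solved for the derivative, the right side splits multiplicatively into a function of each variable alone — divide and integrate each side. The cross-partial test also passes here (vacuously, each side single-variable); the potential-function route would work, separation is simply more immediate.


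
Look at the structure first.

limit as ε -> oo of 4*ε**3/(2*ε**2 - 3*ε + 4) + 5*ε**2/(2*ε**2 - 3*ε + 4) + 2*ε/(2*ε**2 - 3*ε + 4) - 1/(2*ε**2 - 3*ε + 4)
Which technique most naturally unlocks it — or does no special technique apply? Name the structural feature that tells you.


Technique: dominant-term comparison — as ε grows, only the highest-degree terms matter — compare leading terms and read the limit off. l'Hôpital's at-infinity variant applies to the expression viewed as a single quotient; the leading-term comparison is the direct route.


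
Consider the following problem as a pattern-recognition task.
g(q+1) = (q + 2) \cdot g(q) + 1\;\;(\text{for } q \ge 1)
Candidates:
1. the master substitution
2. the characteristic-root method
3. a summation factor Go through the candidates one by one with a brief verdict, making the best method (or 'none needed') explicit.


Method: a summation factor — with the index-dependent coefficient q + 2, dividing by the cumulative product turns the left side into a pure difference.
- the master substitution — the recursion steps by a constant offset, so exponential reindexing is pointless.
- the characteristic-root method — the coefficients vary with the index, breaking the constant-coefficient structure the method needs.
- a summation factor: a fit — the right tool for this form.


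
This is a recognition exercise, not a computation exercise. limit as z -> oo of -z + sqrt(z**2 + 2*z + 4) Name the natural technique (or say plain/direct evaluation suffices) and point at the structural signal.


Verdict: conjugate multiplication — an infinity-minus-infinity difference with a surviving radical — multiply by the conjugate to cancel the divergence.


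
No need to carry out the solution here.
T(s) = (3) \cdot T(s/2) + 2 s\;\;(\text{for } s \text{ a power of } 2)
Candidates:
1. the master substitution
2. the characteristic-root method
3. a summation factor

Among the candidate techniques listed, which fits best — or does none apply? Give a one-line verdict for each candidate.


Verdict: the master substitution — treat m = log base 2 of s as the new clock: one recursion step advances m by one while s scales by 2.
- the master substitution — applicable, and directly so.
- the characteristic-root method: a divided-index call is not the fixed-shift linear shape that characteristic roots solve.
- a summation factor — a divided-index call is outside the fixed-shift first-order family a summation factor normalizes.


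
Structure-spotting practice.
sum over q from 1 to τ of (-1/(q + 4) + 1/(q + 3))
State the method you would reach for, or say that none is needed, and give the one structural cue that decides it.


Verdict: telescoping — the generic term is a one-step difference of 1/(q + 3), so partial sums shortcut to endpoint evaluation.


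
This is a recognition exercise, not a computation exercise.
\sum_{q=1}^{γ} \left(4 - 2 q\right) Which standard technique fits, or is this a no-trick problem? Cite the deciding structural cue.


Best approach: no special technique — with only polynomial terms in q present, the classical sum-of-powers identities are all you need.


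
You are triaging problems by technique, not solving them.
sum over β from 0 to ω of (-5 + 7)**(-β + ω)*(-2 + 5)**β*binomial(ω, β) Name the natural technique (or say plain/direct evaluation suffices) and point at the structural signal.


Diagnosis: the binomial theorem — terms weighting binomial(ω, β) against matched powers of (-2 + 5) and (-5 + 7) reassemble into ((-2 + 5) + (-5 + 7))^ω by the binomial theorem.


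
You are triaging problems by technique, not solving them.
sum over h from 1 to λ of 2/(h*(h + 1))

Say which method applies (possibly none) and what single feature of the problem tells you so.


Technique: telescoping — 2/(h*(h + 1)) is a collapsed telescope: expand it into simple fractions to see the cancellation.


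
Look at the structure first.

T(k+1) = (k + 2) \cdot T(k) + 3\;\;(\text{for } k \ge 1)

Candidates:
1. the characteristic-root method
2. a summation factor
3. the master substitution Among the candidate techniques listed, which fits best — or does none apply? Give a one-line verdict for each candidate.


Method: a summation factor — one-term recursion with variable weight k + 2 is solved by product normalization, not by root-finding.
- the characteristic-root method — the coefficients vary with the index, breaking the constant-coefficient structure the method needs.
- a summation factor: applicable, and directly so.
- the master substitution — the recursive argument is a shift of the index, not a fixed fraction of it.


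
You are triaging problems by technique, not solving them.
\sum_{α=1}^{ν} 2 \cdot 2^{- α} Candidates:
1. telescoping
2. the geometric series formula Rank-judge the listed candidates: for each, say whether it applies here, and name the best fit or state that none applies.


Best approach: the geometric series formula — consecutive terms stand in a fixed index-free ratio — the geometric sum formula closes it.
- telescoping — computed from the summand as displayed, the partial sums build up without the pairwise collapse telescoping exploits.
- the geometric series formula: applies; the problem has the shape this method handles.


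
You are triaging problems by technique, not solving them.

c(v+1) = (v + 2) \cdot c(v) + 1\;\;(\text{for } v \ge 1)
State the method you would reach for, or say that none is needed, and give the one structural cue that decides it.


Verdict: a summation factor — an index-dependent multiplier v + 2 rules out characteristic roots; a summation factor converts it to a pure difference.


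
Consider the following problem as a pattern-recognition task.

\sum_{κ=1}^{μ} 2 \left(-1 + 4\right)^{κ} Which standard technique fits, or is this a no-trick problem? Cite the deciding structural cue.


Best approach: the geometric series formula — consecutive terms stand in a fixed index-free ratio — the geometric sum formula closes it.


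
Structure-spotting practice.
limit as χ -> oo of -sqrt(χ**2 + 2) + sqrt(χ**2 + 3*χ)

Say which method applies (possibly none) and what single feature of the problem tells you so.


Best approach: conjugate multiplication — two divergent pieces with a minus sign between them and a radical in the mix: rationalize sqrt(χ**2 + 3*χ) - sqrt(χ**2 + 2) before any limit law applies.


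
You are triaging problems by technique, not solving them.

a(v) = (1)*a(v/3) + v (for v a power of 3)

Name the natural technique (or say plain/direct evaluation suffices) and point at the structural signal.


Verdict: the master substitution — the recursive call is at index v/3 rather than a shift, a divide-and-conquer shape — substituting v = 3^m linearizes it.


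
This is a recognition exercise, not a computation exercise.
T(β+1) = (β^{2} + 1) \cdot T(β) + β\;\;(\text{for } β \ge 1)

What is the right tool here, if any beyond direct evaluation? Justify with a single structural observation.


Technique: a summation factor — first-order linear but the coefficient β^{2} + 1 moves with the index — divide by the cumulative product and telescope.


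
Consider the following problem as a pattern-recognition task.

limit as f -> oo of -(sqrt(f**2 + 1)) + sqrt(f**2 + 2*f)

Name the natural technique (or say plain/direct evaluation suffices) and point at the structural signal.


Technique: conjugate multiplication — neither sqrt(f**2 + 2*f) nor sqrt(f**2 + 1) converges alone, so rewrite their difference as a conjugate-rationalized quotient first.


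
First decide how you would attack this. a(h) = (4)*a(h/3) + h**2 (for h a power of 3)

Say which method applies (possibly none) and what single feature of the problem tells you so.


Method: the master substitution — the call at h/3 makes this multiplicative recursion; the master-style substitution converts it to additive.


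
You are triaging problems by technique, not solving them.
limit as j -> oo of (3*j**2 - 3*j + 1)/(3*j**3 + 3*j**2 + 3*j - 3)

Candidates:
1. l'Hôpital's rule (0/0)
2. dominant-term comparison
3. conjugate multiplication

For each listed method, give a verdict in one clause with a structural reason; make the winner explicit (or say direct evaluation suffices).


Diagnosis: dominant-term comparison — divide by the highest power of j present: lower-order terms vanish and the dominant ratio remains.
- l'Hôpital's rule (0/0): viewed as a single quotient this runs to ∞/∞, not the 0/0 clash this candidate addresses; an at-infinity variant of the rule would resolve it, but comparing leading growth reads the answer without differentiating.
- dominant-term comparison: applies; the problem has the shape this method handles.
- conjugate multiplication — no divergent radical difference is present for a conjugate pair to cancel.


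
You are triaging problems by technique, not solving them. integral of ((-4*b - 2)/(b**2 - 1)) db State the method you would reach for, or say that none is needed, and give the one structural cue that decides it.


Diagnosis: partial fractions — the bottom, b**2 - 1, comes apart into simple factors, and a proper rational function over split factors decomposes.


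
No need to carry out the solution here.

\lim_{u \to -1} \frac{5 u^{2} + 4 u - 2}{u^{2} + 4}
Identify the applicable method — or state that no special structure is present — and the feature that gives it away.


Verdict: no special technique — the expression is continuous at the evaluation point — substitute directly; no indeterminate form appears.


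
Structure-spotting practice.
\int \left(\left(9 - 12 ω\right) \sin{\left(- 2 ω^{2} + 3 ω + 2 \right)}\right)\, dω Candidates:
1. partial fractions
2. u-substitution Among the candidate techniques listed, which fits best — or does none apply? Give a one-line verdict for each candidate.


Method: u-substitution — read it as f(- 2 ω^{2} + 3 ω + 2) times a constant multiple of d(- 2 ω^{2} + 3 ω + 2): one substitution, u = - 2 ω^{2} + 3 ω + 2, finishes it.
- partial fractions: the expression is not a ratio of polynomials that decomposes further.
- u-substitution: applicable, and directly so.


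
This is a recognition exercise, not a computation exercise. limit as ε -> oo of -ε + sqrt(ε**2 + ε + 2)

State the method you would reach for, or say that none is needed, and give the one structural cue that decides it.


Technique: conjugate multiplication — turning the difference into a conjugate-rationalized ratio makes the limit readable.


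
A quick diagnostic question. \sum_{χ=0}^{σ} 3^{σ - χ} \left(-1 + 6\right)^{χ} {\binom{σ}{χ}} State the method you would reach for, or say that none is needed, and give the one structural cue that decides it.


Diagnosis: the binomial theorem — terms weighting {\binom{σ}{χ}} against matched powers of (-1 + 6) and 3 reassemble into ((-1 + 6) + 3)^σ by the binomial theorem.


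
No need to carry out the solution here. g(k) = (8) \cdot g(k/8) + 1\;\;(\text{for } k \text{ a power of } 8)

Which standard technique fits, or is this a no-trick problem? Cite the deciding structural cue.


Diagnosis: the master substitution — treat m = log base 8 of k as the new clock: one recursion step advances m by one while k scales by 8.


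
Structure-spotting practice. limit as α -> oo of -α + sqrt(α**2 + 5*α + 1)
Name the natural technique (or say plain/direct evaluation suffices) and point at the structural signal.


Diagnosis: conjugate multiplication — this difference gives up after one conjugate multiplication — the radical structure cancels against its conjugate.


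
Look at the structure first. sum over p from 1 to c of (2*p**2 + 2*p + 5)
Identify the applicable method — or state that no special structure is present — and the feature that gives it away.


Diagnosis: no special technique — Faulhaber territory: sum each constant-multiple power of p with its closed-form formula, no trick required.


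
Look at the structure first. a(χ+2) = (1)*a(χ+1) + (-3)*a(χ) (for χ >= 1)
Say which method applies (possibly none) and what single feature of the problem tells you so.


Best approach: the characteristic-root method — the recurrence is linear and homogeneous with constant coefficients, so the ansatz r^χ turns it into a polynomial equation for r.


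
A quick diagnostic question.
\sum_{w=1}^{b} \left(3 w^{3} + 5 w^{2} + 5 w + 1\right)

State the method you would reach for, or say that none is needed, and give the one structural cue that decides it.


Best approach: no special technique — constant-multiple powers of w with no cancellation partners and no common ratio — use the standard power-sum formulas.


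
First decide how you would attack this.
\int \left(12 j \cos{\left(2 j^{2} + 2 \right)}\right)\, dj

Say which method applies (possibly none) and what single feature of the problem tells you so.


Best approach: u-substitution — everything non-trivial happens through the inner expression 2 j^{2} + 2, and its derivative accounts for the remaining factor up to a constant, so set u = 2 j^{2} + 2.


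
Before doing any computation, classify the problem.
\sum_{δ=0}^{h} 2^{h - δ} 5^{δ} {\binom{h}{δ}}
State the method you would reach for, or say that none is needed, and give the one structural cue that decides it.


Diagnosis: the binomial theorem — the binomial coefficients weight matched powers of 5 and 2, which is exactly the expansion of a binomial power.


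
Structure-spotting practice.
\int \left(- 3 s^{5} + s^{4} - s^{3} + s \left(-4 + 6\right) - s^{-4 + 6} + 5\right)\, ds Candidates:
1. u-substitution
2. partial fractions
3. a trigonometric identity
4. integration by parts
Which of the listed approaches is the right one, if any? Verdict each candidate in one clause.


Diagnosis: no special technique — a term-by-term power-rule job in s; no substitution or rearrangement earns its keep here.
- u-substitution: any workable substitution here is cosmetic — the integrand is already in directly integrable form.
- partial fractions — there is no rational-function structure to decompose.
- a trigonometric identity — there is no trigonometric structure at all — the integrand carries no sine or cosine to rewrite.
- integration by parts — splitting off a factor buys nothing — the integrand integrates directly without parts.


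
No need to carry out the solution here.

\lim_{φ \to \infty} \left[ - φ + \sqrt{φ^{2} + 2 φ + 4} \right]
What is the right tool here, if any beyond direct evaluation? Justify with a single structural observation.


Technique: conjugate multiplication — infinity minus infinity with a radical in play — multiply by the conjugate so the divergences of \sqrt{φ^{2} + 2 φ + 4} and φ annihilate.


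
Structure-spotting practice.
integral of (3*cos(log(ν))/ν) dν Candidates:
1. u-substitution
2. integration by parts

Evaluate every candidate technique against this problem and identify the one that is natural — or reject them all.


Verdict: u-substitution — collected, the integrand has one factor that is, up to a constant, the derivative of an inner expression the rest depends on — substitute for that inner expression.
- u-substitution: applicable, and directly so.
- integration by parts: no split into a nonconstant polynomial times one of the standard kernels — exp, sine, or cosine of a linear argument, or a logarithm — applies here.


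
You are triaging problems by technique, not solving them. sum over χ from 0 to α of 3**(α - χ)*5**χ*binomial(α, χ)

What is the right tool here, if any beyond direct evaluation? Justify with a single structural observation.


Best approach: the binomial theorem — binomial coefficients against complementary powers of 5 and 3: recognize the binomial expansion and resum.


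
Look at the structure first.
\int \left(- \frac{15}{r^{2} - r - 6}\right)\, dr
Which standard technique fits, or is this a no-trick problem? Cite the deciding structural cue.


Diagnosis: partial fractions — once r^{2} - r - 6 is factored, each root contributes a simple-fraction term; integrate them one at a time.


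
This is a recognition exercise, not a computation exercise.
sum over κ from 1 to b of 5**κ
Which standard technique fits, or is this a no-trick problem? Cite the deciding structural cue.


Technique: the geometric series formula — each summand is the previous one scaled by 5; that constant multiplier is itself the geometric structure.


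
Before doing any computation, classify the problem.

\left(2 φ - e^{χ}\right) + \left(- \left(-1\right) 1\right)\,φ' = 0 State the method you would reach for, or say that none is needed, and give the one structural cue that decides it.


Method: a linear integrating factor — the equation is linear in φ with coefficient 2; multiplying by the integrating factor exp(∫2) makes the left side a perfect derivative.


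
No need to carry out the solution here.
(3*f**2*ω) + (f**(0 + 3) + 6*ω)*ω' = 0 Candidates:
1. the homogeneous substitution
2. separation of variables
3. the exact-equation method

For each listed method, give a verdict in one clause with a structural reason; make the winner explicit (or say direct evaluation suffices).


Verdict: the exact-equation method — because the two cross partials coincide, the form is conservative as written — recover its potential in (f, ω).
- the homogeneous substitution: the ratio substitution does not collapse this equation.
- separation of variables — the two dependences do not factor apart.
- the exact-equation method: a fit — the right tool for this form.


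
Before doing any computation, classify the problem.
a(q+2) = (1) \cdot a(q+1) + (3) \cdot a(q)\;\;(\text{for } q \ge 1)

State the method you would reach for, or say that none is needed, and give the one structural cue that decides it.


Best approach: the characteristic-root method — because shifting q leaves the equation's coefficients unchanged, exponential trials reduce it to algebra.


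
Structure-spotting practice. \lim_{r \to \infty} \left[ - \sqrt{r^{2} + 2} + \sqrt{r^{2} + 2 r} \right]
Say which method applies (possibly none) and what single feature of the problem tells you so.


Best approach: conjugate multiplication — neither \sqrt{r^{2} + 2 r} nor \sqrt{r^{2} + 2} converges alone, so rewrite their difference as a conjugate-rationalized quotient first.


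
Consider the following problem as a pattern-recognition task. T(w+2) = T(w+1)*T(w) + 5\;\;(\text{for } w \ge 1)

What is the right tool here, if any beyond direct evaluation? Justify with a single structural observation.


Method: no special technique — the recurrence is nonlinear in the sequence terms; no linear-recurrence method fits it as written — one iterates or studies it directly.


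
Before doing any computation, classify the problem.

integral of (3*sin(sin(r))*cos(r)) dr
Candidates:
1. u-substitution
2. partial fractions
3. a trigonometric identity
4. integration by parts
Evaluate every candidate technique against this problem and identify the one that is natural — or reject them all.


Diagnosis: u-substitution — collected, the integrand has one factor that is, up to a constant, the derivative of an inner expression the rest depends on — substitute for that inner expression.
- u-substitution — applicable, and directly so.
- partial fractions: the expression is not a ratio of polynomials that decomposes further.
- a trigonometric identity: there is no trigonometric structure whose rewriting would simplify the integrand.
- integration by parts — the nonconstant-polynomial-times-standard-kernel pattern (an exp, sine, cosine, or logarithm partner) is absent.


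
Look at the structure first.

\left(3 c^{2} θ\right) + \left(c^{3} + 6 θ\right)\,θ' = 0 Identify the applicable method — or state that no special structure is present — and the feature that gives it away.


Verdict: the exact-equation method — this form is already the differential of something: the matching mixed partials of 3 c^{2} θ and c^{3} + 6 θ prove it.


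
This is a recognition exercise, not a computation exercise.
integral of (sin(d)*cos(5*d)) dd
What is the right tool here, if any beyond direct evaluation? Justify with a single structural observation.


Best approach: a trigonometric identity — two different frequencies multiply in sin(d)*cos(5*d); the product-to-sum formula separates them.


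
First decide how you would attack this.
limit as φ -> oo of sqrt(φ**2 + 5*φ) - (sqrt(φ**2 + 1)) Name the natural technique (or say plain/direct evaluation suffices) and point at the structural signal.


Method: conjugate multiplication — infinity minus infinity with a radical in play — multiply by the conjugate so the divergences of sqrt(φ**2 + 5*φ) and sqrt(φ**2 + 1) annihilate.


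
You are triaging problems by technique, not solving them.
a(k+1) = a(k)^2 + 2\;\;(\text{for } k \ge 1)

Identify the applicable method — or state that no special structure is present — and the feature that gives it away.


Technique: no special technique — the recurrence is nonlinear in the sequence values; study it directly, no linear machinery applies.


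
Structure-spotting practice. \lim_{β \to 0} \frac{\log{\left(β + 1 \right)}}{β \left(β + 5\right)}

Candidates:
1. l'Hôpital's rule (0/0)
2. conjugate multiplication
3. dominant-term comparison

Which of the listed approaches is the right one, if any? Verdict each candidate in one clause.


Verdict: l'Hôpital's rule (0/0) — substituting 0 gives 0 over 0; differentiate top and bottom once and re-evaluate. A local series expansion at the point resolves it as well; the rule is the packaged version of that step.
- l'Hôpital's rule (0/0): a fit — the right tool for this form.
- conjugate multiplication — no difference of divergent radicals appears, so rationalizing has nothing to cancel.
- dominant-term comparison — leading-power comparison does not apply to this form.


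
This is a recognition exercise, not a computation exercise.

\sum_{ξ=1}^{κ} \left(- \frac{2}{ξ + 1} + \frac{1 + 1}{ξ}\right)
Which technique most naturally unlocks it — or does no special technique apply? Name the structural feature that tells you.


Best approach: telescoping — the summand is \frac{1 + 1}{ξ} minus the same expression shifted by one, so consecutive terms cancel in pairs.


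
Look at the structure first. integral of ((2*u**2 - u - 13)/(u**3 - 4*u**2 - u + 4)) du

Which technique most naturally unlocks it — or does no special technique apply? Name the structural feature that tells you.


Method: partial fractions — with u**3 - 4*u**2 - u + 4 factorable and the degree on top strictly smaller, simple-fraction decomposition is immediate.


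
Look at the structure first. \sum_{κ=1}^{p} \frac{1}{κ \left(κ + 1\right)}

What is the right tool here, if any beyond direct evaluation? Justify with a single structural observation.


Technique: telescoping — one partial-fraction pass turns \frac{1}{κ \left(κ + 1\right)} into a shifted difference, and shifted differences telescope.


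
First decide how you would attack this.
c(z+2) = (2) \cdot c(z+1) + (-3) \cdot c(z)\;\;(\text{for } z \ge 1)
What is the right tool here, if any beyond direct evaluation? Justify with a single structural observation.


Diagnosis: the characteristic-root method — this is the constant-coefficient homogeneous case — the whole solution in z reduces to a polynomial's roots.


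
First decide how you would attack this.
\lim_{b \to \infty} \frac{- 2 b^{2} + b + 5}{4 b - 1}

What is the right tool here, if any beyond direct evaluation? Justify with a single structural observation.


Technique: dominant-term comparison — at large b only the top-degree terms survive; compare the leading terms and the limit falls out. Differentiating the expression as a single quotient would eventually settle it as well; matching dominant growth settles it immediately.


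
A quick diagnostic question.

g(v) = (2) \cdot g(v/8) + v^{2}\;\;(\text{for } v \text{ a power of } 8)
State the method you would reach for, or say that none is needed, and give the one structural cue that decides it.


Verdict: the master substitution — the argument contracts 8-fold per step: reindex v exponentially and solve the linear recurrence in the new index.


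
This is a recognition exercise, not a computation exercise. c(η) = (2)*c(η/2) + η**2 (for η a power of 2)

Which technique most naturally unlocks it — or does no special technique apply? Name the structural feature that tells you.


Verdict: the master substitution — the index is divided (η/2), not shifted — substitute η = 2^m to straighten it into a shift recurrence.


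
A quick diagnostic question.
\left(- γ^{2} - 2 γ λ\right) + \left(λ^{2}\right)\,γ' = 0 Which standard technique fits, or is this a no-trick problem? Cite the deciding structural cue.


Diagnosis: the homogeneous substitution — the slope's numerator and denominator share total degree; set v = γ/λ and the equation drops to separable form. Rearranged, this also fits the Bernoulli template directly; the homogeneous substitution reads the structure without the rearrangement.


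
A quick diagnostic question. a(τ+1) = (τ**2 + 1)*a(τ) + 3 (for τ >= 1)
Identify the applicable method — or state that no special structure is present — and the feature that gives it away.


Technique: a summation factor — normalize by the running product of τ**2 + 1: the left side becomes a difference, and differences sum.


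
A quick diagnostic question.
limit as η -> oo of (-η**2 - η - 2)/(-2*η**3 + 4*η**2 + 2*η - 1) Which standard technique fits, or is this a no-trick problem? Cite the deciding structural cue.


Method: dominant-term comparison — as η grows, only the highest-degree terms matter — compare leading terms and read the limit off. As a single quotient, the ∞/∞ shape would yield to repeated differentiation as well — the growth comparison gets there in one look.


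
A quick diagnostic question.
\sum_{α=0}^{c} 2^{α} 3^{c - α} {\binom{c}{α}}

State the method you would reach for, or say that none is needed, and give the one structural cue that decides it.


Best approach: the binomial theorem — the summand is term α of a binomial expansion in 2 and 3; the whole sum is a single power.


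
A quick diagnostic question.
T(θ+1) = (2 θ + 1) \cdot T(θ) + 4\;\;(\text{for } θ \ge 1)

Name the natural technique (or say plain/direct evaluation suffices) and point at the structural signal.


Best approach: a summation factor — one-term recursion with variable weight 2 θ + 1 is solved by product normalization, not by root-finding.


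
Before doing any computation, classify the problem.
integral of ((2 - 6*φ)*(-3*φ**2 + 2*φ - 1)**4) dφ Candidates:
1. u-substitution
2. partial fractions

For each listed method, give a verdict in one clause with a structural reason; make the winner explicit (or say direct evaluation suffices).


Method: u-substitution — differentiating the inner expression -3*φ**2 + 2*φ - 1 produces the factor 2 - 6*φ up to a constant multiple, so substituting u = -3*φ**2 + 2*φ - 1 reduces everything to a one-variable integral in u. One could also expand and integrate term by term; the substitution is strictly more direct.
- u-substitution — a fit — the right tool for this form.
- partial fractions — the expression is not a ratio of polynomials that decomposes further.


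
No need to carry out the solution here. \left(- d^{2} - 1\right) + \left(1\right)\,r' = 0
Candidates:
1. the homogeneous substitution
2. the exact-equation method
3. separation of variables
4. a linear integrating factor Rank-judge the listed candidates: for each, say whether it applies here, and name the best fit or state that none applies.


Diagnosis: no special technique — the slope is a function of d alone, so integrate both sides directly.
- the homogeneous substitution: the slope does not depend on the ratio of the variables alone.
- the exact-equation method: with the unknown absent from both coefficients, the cross-partial test holds emptily — nothing for the exact method to work on.
- separation of variables — separation is only trivially available — with the unknown absent from the slope this is a direct integration, not a separation problem.
- a linear integrating factor — the linear template holds only trivially here (the unknown is absent, so the coefficient is zero) — the method is not the natural label.


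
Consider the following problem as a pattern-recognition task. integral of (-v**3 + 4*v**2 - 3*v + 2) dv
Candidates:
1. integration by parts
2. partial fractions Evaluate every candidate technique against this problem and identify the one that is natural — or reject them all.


Verdict: no special technique — scan for structure and find none: constant multiples of powers of v, integrate directly.
- integration by parts: parts would only shuffle a directly integrable integrand.
- partial fractions — there is no rational-function structure to decompose.


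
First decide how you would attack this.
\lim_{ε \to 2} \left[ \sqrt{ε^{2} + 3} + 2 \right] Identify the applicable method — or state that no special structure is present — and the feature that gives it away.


Method: no special technique — no zero denominators, no indeterminate clash at 2 — substitute and read off the value.


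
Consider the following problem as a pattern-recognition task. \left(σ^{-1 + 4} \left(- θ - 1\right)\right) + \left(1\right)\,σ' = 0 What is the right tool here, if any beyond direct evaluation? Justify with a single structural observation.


Technique: separation of variables — solved for the derivative, the right side splits multiplicatively into a function of each variable alone — divide and integrate each side.


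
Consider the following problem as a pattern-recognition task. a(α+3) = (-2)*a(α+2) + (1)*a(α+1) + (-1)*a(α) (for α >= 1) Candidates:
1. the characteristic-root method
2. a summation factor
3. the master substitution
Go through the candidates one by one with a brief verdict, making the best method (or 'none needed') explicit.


Best approach: the characteristic-root method — the recurrence treats every index alike (constant coefficients, no forcing) — precisely the regime where r^α trials close it.
- the characteristic-root method — applies; the problem has the shape this method handles.
- a summation factor — the recurrence reaches back more than one step, outside the first-order family a summation factor normalizes.
- the master substitution — the recursive argument is a shift of the index, not a fixed fraction of it.


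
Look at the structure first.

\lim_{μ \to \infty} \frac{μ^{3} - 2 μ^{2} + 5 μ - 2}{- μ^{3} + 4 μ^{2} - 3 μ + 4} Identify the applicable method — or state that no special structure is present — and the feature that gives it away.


Best approach: dominant-term comparison — as μ grows, only the highest-degree terms matter — compare leading terms and read the limit off. Viewed as a single quotient this is an ∞/∞ form — an at-infinity application of l'Hôpital's rule would also resolve it; comparing leading growth reads the answer without differentiating.


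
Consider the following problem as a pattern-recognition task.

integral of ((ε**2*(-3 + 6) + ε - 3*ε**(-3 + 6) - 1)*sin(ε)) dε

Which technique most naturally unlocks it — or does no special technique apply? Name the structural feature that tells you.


Technique: integration by parts — differentiate (ε**2*(-3 + 6) + ε - 3*ε**(-3 + 6) - 1), integrate sin(ε): each pass lowers the polynomial degree, so parts terminates.


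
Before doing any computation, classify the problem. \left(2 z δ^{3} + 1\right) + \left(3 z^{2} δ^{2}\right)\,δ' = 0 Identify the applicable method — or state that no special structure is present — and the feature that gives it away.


Verdict: the exact-equation method — this form is already the differential of something: the matching mixed partials of 2 z δ^{3} + 1 and 3 z^{2} δ^{2} prove it.
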